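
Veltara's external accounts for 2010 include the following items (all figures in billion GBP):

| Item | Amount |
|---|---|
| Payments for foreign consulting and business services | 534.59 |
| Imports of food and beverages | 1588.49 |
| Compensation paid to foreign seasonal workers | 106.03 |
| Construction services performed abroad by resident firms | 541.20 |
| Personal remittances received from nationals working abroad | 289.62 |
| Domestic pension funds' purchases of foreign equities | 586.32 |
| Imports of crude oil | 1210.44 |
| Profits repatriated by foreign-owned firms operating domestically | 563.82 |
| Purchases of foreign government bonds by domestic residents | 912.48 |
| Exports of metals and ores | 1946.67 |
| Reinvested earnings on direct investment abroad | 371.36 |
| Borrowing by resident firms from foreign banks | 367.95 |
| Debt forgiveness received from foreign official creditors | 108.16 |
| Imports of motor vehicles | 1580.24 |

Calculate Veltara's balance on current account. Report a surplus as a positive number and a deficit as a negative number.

Goods: -1580.24 - 1210.44 - 1588.49 + 1946.67 = -2432.50
Services: 541.20 - 534.59 = 6.61
Primary income: -106.03 + 371.36 - 563.82 = -298.49
Secondary income: 289.62
Current account = (-2432.50) + 6.61 + (-298.49) + 289.62 = -2434.76
(Excluded from the current account — financial account: domestic pension funds' purchases of foreign equities 586.32, purchases of foreign government bonds by domestic residents 912.48, borrowing by resident firms from foreign banks 367.95; capital account: debt forgiveness received from foreign official creditors 108.16.)

-2434.76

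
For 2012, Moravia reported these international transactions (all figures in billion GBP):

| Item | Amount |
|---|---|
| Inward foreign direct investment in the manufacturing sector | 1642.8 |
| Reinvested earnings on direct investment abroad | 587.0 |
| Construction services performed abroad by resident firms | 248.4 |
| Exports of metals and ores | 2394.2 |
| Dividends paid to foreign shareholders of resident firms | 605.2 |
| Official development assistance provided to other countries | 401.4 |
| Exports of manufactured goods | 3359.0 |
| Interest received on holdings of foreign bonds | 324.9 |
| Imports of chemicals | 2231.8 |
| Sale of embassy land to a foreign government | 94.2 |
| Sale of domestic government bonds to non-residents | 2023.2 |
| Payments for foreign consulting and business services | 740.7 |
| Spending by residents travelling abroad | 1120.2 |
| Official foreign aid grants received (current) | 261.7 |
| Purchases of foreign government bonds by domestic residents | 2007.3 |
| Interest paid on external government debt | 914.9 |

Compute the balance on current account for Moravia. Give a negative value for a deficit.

1161.0

Goods: 2394.2 + 3359.0 - 2231.8 = 3521.4
Services: 248.4 - 1120.2 - 740.7 = -1612.5
Primary income: 324.9 - 914.9 - 605.2 + 587.0 = -608.2
Secondary income: 261.7 - 401.4 = -139.7
Current account = 3521.4 + (-1612.5) + (-608.2) + (-139.7) = 1161.0
(Excluded from the current account — financial account: inward foreign direct investment in the manufacturing sector 1642.8, sale of domestic government bonds to non-residents 2023.2, purchases of foreign government bonds by domestic residents 2007.3; capital account: sale of embassy land to a foreign government 94.2.)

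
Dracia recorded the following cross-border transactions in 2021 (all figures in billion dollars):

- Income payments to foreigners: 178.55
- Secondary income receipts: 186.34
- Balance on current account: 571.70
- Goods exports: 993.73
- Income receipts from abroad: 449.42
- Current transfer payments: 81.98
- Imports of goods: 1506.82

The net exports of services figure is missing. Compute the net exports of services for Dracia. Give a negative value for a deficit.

Current account = goods balance + services balance + net primary income + net secondary income
Sum of the known components = -137.86
Net exports of services = CA - (known components) = 571.70 - (-137.86) = 709.56

709.56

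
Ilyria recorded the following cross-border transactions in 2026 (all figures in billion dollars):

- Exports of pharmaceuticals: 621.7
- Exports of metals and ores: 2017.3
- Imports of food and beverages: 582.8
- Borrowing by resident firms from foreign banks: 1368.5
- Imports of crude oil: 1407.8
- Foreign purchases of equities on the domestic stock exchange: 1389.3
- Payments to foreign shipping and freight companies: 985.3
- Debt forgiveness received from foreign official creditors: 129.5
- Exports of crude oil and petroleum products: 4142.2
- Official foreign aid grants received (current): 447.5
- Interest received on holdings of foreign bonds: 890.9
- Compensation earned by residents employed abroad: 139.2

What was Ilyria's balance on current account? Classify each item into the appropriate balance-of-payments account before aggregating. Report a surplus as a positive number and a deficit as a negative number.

Goods: 4142.2 - 582.8 + 2017.3 + 621.7 - 1407.8 = 4790.6
Services: -985.3
Primary income: 139.2 + 890.9 = 1030.1
Secondary income: 447.5
Current account = 4790.6 + (-985.3) + 1030.1 + 447.5 = 5282.9
(Excluded from the current account — financial account: borrowing by resident firms from foreign banks 1368.5, foreign purchases of equities on the domestic stock exchange 1389.3; capital account: debt forgiveness received from foreign official creditors 129.5.)

5282.9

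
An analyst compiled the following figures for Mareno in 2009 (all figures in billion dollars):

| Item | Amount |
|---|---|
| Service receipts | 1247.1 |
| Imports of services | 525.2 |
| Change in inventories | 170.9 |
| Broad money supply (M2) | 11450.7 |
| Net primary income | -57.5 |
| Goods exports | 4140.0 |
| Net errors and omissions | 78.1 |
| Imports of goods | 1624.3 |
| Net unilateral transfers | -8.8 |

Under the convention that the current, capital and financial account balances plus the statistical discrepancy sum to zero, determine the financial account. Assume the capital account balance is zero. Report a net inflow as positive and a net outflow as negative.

Goods balance = 4140.0 - 1624.3 = 2515.7
Services balance = 1247.1 - 525.2 = 721.9
Trade balance (goods + services) = 2515.7 + 721.9 = 3237.6
Net primary income = -57.5
Net secondary income = -8.8
Current account = 3237.6 + (-57.5) + (-8.8) = 3171.3
Financial account = -(3171.3 + 78.1) = -3249.4

-3249.4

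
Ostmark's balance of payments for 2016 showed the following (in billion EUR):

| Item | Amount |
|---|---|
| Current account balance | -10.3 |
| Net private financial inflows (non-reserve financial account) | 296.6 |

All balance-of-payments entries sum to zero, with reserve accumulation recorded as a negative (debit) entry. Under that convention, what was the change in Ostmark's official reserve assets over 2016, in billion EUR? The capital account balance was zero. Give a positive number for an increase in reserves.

286.3

Official reserve transactions balance = -((-10.3) + 296.6) = -286.3
An accumulation of reserves is recorded as a debit (negative entry), so the change in the stock of reserves is the negative of that balance.
Change in official reserves = -(-286.3) = 286.3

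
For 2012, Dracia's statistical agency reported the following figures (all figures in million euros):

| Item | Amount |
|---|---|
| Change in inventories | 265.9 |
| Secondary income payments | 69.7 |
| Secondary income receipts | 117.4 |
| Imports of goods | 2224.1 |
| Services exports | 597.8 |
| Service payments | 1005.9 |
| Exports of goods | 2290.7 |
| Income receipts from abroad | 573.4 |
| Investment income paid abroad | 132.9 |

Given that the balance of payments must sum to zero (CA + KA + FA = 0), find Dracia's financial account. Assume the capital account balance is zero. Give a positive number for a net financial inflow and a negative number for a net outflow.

Goods balance = 2290.7 - 2224.1 = 66.6
Services balance = 597.8 - 1005.9 = -408.1
Trade balance (goods + services) = 66.6 + (-408.1) = -341.5
Net primary income = 573.4 - 132.9 = 440.5
Net secondary income = 117.4 - 69.7 = 47.7
Current account = -341.5 + 440.5 + 47.7 = 146.7
Financial account = -(146.7) = -146.7

-146.7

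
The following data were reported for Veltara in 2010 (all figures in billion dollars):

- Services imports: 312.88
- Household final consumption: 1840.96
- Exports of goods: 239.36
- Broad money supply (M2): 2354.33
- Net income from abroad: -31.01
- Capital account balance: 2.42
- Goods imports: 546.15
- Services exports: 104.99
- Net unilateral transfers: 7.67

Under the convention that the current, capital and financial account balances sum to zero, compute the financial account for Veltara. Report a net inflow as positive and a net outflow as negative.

535.60

Goods balance = 239.36 - 546.15 = -306.79
Services balance = 104.99 - 312.88 = -207.89
Trade balance (goods + services) = -306.79 + (-207.89) = -514.68
Net primary income = -31.01
Net secondary income = 7.67
Current account = -514.68 + (-31.01) + 7.67 = -538.02
Financial account = -(-538.02 + 2.42) = 535.60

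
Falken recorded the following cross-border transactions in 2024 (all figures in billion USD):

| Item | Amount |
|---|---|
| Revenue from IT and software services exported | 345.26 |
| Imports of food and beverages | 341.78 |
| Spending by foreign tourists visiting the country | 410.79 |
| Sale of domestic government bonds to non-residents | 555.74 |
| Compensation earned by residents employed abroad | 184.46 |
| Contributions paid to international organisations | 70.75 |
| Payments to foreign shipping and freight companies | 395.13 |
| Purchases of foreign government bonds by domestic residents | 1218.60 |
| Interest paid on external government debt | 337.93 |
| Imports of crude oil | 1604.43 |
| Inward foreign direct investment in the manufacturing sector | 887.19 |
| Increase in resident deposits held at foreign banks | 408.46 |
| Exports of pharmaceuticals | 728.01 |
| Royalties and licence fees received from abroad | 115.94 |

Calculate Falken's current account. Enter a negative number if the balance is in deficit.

-965.56

Goods: -341.78 + 728.01 - 1604.43 = -1218.20
Services: 410.79 + 345.26 - 395.13 + 115.94 = 476.86
Primary income: -337.93 + 184.46 = -153.47
Secondary income: -70.75
Current account = (-1218.20) + 476.86 + (-153.47) + (-70.75) = -965.56
(Excluded from the current account — financial account: sale of domestic government bonds to non-residents 555.74, purchases of foreign government bonds by domestic residents 1218.60, inward foreign direct investment in the manufacturing sector 887.19, increase in resident deposits held at foreign banks 408.46.)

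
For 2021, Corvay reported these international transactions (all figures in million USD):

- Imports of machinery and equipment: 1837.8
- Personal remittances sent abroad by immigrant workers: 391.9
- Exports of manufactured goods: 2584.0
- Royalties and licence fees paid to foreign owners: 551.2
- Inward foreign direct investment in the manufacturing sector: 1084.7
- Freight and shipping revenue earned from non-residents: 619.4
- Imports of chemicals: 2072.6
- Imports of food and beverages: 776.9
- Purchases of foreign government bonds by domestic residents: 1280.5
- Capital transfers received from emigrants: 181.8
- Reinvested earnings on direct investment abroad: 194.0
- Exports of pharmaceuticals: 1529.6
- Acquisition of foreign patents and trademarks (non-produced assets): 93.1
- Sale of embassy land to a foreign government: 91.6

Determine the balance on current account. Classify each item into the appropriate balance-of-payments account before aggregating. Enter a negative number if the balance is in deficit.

Goods: 2584.0 - 2072.6 + 1529.6 - 1837.8 - 776.9 = -573.7
Services: -551.2 + 619.4 = 68.2
Primary income: 194.0
Secondary income: -391.9
Current account = (-573.7) + 68.2 + 194.0 + (-391.9) = -703.4
(Excluded from the current account — financial account: inward foreign direct investment in the manufacturing sector 1084.7, purchases of foreign government bonds by domestic residents 1280.5; capital account: capital transfers received from emigrants 181.8, acquisition of foreign patents and trademarks (non-produced assets) 93.1, sale of embassy land to a foreign government 91.6.)

-703.4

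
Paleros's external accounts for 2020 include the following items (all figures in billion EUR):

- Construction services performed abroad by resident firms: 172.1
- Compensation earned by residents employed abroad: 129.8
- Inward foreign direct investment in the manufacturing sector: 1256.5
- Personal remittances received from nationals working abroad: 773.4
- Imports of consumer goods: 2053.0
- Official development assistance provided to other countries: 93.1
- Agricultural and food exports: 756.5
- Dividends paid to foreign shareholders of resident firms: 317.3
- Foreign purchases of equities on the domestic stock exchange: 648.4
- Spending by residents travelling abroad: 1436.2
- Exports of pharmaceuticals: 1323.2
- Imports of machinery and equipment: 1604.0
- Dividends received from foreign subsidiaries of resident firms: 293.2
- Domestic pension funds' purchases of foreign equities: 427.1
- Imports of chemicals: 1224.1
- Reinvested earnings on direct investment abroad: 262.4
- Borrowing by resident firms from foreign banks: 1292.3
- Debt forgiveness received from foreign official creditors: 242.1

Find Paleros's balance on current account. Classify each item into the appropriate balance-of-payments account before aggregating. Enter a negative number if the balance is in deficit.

-3017.1

Goods: -2053.0 + 1323.2 + 756.5 - 1604.0 - 1224.1 = -2801.4
Services: -1436.2 + 172.1 = -1264.1
Primary income: 293.2 - 317.3 + 262.4 + 129.8 = 368.1
Secondary income: 773.4 - 93.1 = 680.3
Current account = (-2801.4) + (-1264.1) + 368.1 + 680.3 = -3017.1
(Excluded from the current account — financial account: inward foreign direct investment in the manufacturing sector 1256.5, foreign purchases of equities on the domestic stock exchange 648.4, domestic pension funds' purchases of foreign equities 427.1, borrowing by resident firms from foreign banks 1292.3; capital account: debt forgiveness received from foreign official creditors 242.1.)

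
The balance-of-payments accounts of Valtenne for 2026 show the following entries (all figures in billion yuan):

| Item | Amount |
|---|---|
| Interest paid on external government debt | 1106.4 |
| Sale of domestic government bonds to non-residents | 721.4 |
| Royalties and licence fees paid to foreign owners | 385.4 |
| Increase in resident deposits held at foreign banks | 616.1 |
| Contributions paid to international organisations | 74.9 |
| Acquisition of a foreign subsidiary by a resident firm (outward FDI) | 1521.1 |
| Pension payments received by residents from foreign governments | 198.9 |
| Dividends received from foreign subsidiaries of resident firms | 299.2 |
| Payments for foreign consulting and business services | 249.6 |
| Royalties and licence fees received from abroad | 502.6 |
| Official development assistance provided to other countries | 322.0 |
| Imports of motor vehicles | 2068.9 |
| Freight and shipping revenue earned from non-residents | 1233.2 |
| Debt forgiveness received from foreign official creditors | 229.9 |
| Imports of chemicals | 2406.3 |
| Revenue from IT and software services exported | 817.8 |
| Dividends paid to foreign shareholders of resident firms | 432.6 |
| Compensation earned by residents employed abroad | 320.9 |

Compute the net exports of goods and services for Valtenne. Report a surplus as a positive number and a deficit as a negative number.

-2556.6

Goods: -2068.9 - 2406.3 = -4475.2
Services: -249.6 + 502.6 - 385.4 + 817.8 + 1233.2 = 1918.6
Trade balance = -4475.2 + 1918.6 = -2556.6
(Excluded from the trade balance — primary income: interest paid on external government debt 1106.4, dividends received from foreign subsidiaries of resident firms 299.2, dividends paid to foreign shareholders of resident firms 432.6, compensation earned by residents employed abroad 320.9; financial account: sale of domestic government bonds to non-residents 721.4, increase in resident deposits held at foreign banks 616.1, acquisition of a foreign subsidiary by a resident firm (outward FDI) 1521.1; secondary income: contributions paid to international organisations 74.9, pension payments received by residents from foreign governments 198.9, official development assistance provided to other countries 322.0; capital account: debt forgiveness received from foreign official creditors 229.9.)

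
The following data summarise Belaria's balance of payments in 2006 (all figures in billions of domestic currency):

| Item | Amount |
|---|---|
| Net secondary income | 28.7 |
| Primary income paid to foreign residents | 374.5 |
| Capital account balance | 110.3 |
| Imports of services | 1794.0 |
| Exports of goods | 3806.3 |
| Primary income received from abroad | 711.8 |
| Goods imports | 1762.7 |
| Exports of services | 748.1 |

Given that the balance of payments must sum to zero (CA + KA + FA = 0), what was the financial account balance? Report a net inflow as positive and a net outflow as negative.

Goods balance = 3806.3 - 1762.7 = 2043.6
Services balance = 748.1 - 1794.0 = -1045.9
Trade balance (goods + services) = 2043.6 + (-1045.9) = 997.7
Net primary income = 711.8 - 374.5 = 337.3
Net secondary income = 28.7
Current account = 997.7 + 337.3 + 28.7 = 1363.7
Financial account = -(1363.7 + 110.3) = -1474.0

-1474.0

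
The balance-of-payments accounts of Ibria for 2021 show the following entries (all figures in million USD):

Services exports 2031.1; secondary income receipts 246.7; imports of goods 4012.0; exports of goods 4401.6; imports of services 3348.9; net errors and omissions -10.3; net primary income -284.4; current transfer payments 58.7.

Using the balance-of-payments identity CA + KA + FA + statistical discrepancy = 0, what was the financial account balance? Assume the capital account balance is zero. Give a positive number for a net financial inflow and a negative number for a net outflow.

Goods balance = 4401.6 - 4012.0 = 389.6
Services balance = 2031.1 - 3348.9 = -1317.8
Trade balance (goods + services) = 389.6 + (-1317.8) = -928.2
Net primary income = -284.4
Net secondary income = 246.7 - 58.7 = 188.0
Current account = -928.2 + (-284.4) + 188.0 = -1024.6
Financial account = -(-1024.6 + (-10.3)) = 1034.9

1034.9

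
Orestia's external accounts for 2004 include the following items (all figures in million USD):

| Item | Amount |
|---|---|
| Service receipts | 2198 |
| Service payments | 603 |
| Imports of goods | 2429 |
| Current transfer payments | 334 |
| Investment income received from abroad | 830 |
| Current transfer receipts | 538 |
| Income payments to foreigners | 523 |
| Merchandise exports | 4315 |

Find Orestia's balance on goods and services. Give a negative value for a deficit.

Goods balance = 4315 - 2429 = 1886
Services balance = 2198 - 603 = 1595
Trade balance (goods + services) = 1886 + 1595 = 3481

3481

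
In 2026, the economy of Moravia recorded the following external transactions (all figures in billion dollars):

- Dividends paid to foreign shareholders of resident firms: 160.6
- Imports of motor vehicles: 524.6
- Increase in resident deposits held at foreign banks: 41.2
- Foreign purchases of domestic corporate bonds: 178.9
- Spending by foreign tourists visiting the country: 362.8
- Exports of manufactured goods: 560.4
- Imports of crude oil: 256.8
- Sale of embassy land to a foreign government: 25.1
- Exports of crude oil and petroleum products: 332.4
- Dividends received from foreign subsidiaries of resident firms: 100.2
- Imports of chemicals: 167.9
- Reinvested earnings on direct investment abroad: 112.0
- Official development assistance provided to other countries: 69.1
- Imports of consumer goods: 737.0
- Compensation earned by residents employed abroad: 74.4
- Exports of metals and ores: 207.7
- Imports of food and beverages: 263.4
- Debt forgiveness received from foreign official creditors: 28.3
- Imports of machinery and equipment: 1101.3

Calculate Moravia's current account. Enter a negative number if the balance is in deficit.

Goods: 207.7 - 1101.3 + 560.4 - 737.0 + 332.4 - 263.4 - 167.9 - 524.6 - 256.8 = -1950.5
Services: 362.8
Primary income: 74.4 + 100.2 + 112.0 - 160.6 = 126.0
Secondary income: -69.1
Current account = (-1950.5) + 362.8 + 126.0 + (-69.1) = -1530.8
(Excluded from the current account — financial account: increase in resident deposits held at foreign banks 41.2, foreign purchases of domestic corporate bonds 178.9; capital account: sale of embassy land to a foreign government 25.1, debt forgiveness received from foreign official creditors 28.3.)

-1530.8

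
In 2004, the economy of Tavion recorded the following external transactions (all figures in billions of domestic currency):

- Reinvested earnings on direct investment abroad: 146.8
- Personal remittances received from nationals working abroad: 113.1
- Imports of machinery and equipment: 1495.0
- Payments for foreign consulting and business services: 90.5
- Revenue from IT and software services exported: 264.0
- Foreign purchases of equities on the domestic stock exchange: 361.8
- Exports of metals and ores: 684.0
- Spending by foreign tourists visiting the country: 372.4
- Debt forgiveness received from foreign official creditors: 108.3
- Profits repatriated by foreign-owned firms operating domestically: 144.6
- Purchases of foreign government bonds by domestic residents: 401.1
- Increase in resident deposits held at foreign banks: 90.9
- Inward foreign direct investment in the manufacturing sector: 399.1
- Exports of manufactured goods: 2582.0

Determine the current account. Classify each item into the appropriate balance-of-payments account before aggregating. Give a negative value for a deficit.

Goods: 684.0 + 2582.0 - 1495.0 = 1771.0
Services: -90.5 + 264.0 + 372.4 = 545.9
Primary income: 146.8 - 144.6 = 2.2
Secondary income: 113.1
Current account = 1771.0 + 545.9 + 2.2 + 113.1 = 2432.2
(Excluded from the current account — financial account: foreign purchases of equities on the domestic stock exchange 361.8, purchases of foreign government bonds by domestic residents 401.1, increase in resident deposits held at foreign banks 90.9, inward foreign direct investment in the manufacturing sector 399.1; capital account: debt forgiveness received from foreign official creditors 108.3.)

2432.2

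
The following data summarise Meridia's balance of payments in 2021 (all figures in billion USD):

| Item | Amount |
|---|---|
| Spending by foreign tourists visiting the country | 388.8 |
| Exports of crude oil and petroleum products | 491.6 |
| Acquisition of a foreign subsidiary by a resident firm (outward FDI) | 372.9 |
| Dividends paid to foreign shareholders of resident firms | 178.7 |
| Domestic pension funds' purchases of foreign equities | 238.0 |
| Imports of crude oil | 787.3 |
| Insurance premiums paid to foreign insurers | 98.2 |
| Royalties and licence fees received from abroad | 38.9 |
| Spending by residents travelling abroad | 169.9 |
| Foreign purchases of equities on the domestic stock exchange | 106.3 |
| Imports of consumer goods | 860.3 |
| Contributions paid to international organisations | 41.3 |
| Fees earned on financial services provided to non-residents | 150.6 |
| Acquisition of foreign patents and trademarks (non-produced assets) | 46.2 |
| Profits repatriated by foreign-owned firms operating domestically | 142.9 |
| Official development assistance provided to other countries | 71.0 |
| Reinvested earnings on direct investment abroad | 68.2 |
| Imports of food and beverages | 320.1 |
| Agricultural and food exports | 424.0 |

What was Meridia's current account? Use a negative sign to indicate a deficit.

-1107.6

Goods: 424.0 - 320.1 + 491.6 - 787.3 - 860.3 = -1052.1
Services: -98.2 - 169.9 + 38.9 + 150.6 + 388.8 = 310.2
Primary income: -142.9 - 178.7 + 68.2 = -253.4
Secondary income: -71.0 - 41.3 = -112.3
Current account = (-1052.1) + 310.2 + (-253.4) + (-112.3) = -1107.6
(Excluded from the current account — financial account: acquisition of a foreign subsidiary by a resident firm (outward FDI) 372.9, domestic pension funds' purchases of foreign equities 238.0, foreign purchases of equities on the domestic stock exchange 106.3; capital account: acquisition of foreign patents and trademarks (non-produced assets) 46.2.)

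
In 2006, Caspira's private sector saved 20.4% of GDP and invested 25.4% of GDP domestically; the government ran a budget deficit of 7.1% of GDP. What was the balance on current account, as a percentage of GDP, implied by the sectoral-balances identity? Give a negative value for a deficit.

By the sectoral-balances identity, CA = (S_private - I) + (T - G).
Private balance = 20.4 - 25.4 = -5.0
Government balance (T - G) = -7.1
CA = -5.0 + (-7.1) = -12.1

-12.1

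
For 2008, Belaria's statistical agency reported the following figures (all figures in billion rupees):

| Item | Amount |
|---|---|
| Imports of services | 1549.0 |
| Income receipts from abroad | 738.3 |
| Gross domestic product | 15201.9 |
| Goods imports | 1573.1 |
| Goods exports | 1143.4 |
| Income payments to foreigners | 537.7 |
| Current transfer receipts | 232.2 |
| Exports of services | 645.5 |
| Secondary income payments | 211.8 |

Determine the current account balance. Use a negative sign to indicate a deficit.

Goods balance = 1143.4 - 1573.1 = -429.7
Services balance = 645.5 - 1549.0 = -903.5
Trade balance (goods + services) = -429.7 + (-903.5) = -1333.2
Net primary income = 738.3 - 537.7 = 200.6
Net secondary income = 232.2 - 211.8 = 20.4
Current account = -1333.2 + 200.6 + 20.4 = -1112.2

-1112.2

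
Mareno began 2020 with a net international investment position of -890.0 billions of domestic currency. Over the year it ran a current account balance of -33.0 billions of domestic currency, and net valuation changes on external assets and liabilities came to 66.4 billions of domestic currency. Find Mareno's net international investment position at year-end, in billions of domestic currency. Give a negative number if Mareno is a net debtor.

Change in NIIP = current account + net valuation change = -33.0 + 66.4 = 33.4
End-of-year NIIP = -890.0 + 33.4 = -856.6

-856.6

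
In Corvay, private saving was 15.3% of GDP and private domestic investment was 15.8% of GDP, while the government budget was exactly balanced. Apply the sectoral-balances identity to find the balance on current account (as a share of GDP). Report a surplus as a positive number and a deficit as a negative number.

-0.5

By the sectoral-balances identity, CA = (S_private - I) + (T - G).
Private balance = 15.3 - 15.8 = -0.5
Government balance (T - G) = 0
CA = -0.5 + 0.0 = -0.5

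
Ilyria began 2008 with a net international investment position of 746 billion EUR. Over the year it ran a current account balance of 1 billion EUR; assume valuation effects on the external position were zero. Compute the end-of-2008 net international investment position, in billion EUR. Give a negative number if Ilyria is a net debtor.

747

With no valuation effects, change in NIIP = current account = 1
End-of-year NIIP = 746 + 1 = 747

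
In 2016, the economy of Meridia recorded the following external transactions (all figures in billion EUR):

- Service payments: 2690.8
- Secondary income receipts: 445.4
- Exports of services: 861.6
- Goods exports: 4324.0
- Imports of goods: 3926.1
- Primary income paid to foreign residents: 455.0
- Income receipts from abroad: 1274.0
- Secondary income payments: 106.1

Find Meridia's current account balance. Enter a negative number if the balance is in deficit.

Goods balance = 4324.0 - 3926.1 = 397.9
Services balance = 861.6 - 2690.8 = -1829.2
Trade balance (goods + services) = 397.9 + (-1829.2) = -1431.3
Net primary income = 1274.0 - 455.0 = 819.0
Net secondary income = 445.4 - 106.1 = 339.3
Current account = -1431.3 + 819.0 + 339.3 = -273.0

-273.0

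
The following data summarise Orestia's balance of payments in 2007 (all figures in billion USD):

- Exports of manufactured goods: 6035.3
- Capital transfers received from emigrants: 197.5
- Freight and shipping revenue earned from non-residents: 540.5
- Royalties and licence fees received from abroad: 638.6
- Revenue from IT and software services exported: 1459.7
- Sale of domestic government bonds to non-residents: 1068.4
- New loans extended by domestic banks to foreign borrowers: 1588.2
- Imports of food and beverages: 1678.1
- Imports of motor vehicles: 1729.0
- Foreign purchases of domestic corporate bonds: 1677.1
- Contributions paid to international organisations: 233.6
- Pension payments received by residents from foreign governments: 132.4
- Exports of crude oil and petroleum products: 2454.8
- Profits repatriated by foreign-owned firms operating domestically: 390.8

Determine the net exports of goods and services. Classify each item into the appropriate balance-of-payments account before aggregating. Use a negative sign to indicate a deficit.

Goods: -1729.0 - 1678.1 + 2454.8 + 6035.3 = 5083.0
Services: 638.6 + 540.5 + 1459.7 = 2638.8
Trade balance = 5083.0 + 2638.8 = 7721.8
(Excluded from the trade balance — capital account: capital transfers received from emigrants 197.5; financial account: sale of domestic government bonds to non-residents 1068.4, new loans extended by domestic banks to foreign borrowers 1588.2, foreign purchases of domestic corporate bonds 1677.1; secondary income: contributions paid to international organisations 233.6, pension payments received by residents from foreign governments 132.4; primary income: profits repatriated by foreign-owned firms operating domestically 390.8.)

7721.8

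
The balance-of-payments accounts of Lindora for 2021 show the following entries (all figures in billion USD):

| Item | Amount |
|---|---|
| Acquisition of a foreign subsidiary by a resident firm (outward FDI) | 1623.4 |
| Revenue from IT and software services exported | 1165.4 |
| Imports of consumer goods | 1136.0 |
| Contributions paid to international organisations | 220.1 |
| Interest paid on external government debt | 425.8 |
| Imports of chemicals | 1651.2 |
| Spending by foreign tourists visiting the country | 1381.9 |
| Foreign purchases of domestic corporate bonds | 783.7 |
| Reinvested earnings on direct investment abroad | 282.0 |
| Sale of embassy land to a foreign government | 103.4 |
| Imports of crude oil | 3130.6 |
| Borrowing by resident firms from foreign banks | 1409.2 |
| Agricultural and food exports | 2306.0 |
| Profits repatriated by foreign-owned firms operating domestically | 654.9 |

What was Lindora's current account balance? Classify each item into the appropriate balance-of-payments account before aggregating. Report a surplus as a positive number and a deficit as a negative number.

Goods: -3130.6 - 1651.2 + 2306.0 - 1136.0 = -3611.8
Services: 1381.9 + 1165.4 = 2547.3
Primary income: -425.8 + 282.0 - 654.9 = -798.7
Secondary income: -220.1
Current account = (-3611.8) + 2547.3 + (-798.7) + (-220.1) = -2083.3
(Excluded from the current account — financial account: acquisition of a foreign subsidiary by a resident firm (outward FDI) 1623.4, foreign purchases of domestic corporate bonds 783.7, borrowing by resident firms from foreign banks 1409.2; capital account: sale of embassy land to a foreign government 103.4.)

-2083.3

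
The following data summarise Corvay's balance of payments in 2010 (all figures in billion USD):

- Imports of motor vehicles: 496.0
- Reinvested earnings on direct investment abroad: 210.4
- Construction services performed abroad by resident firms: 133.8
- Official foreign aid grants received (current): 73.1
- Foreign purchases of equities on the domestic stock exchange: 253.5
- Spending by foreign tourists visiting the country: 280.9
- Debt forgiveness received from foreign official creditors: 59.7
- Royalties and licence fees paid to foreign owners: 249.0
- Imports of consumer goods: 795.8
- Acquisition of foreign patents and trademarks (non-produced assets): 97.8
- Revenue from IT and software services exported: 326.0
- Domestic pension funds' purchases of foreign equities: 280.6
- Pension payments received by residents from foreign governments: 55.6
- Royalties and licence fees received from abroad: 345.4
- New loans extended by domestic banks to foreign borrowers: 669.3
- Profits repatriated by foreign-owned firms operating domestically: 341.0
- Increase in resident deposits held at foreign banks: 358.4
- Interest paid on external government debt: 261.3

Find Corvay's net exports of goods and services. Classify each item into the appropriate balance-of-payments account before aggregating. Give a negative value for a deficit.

Goods: -795.8 - 496.0 = -1291.8
Services: 345.4 + 133.8 + 280.9 - 249.0 + 326.0 = 837.1
Trade balance = -1291.8 + 837.1 = -454.7
(Excluded from the trade balance — primary income: reinvested earnings on direct investment abroad 210.4, profits repatriated by foreign-owned firms operating domestically 341.0, interest paid on external government debt 261.3; secondary income: official foreign aid grants received (current) 73.1, pension payments received by residents from foreign governments 55.6; financial account: foreign purchases of equities on the domestic stock exchange 253.5, domestic pension funds' purchases of foreign equities 280.6, new loans extended by domestic banks to foreign borrowers 669.3, increase in resident deposits held at foreign banks 358.4; capital account: debt forgiveness received from foreign official creditors 59.7, acquisition of foreign patents and trademarks (non-produced assets) 97.8.)

-454.7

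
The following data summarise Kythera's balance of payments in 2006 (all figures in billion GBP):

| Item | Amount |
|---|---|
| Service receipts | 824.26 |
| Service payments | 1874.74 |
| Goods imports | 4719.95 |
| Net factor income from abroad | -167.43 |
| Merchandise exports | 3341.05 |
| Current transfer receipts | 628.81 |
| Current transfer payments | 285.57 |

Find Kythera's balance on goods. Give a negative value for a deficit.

Goods balance = 3341.05 - 4719.95 = -1378.90

-1378.90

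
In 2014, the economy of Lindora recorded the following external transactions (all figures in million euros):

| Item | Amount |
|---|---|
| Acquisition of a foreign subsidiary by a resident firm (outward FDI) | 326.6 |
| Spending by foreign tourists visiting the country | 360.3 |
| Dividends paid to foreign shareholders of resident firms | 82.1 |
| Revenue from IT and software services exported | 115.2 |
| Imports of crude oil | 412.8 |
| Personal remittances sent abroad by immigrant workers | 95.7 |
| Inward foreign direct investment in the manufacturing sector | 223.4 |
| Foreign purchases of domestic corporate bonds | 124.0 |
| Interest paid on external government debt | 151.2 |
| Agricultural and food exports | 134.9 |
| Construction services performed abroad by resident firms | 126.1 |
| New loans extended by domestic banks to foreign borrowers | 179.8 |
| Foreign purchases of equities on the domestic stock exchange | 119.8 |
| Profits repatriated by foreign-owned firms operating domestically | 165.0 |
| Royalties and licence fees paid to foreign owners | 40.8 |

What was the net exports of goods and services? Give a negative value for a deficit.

Goods: 134.9 - 412.8 = -277.9
Services: -40.8 + 115.2 + 126.1 + 360.3 = 560.8
Trade balance = -277.9 + 560.8 = 282.9
(Excluded from the trade balance — financial account: acquisition of a foreign subsidiary by a resident firm (outward FDI) 326.6, inward foreign direct investment in the manufacturing sector 223.4, foreign purchases of domestic corporate bonds 124.0, new loans extended by domestic banks to foreign borrowers 179.8, foreign purchases of equities on the domestic stock exchange 119.8; primary income: dividends paid to foreign shareholders of resident firms 82.1, interest paid on external government debt 151.2, profits repatriated by foreign-owned firms operating domestically 165.0; secondary income: personal remittances sent abroad by immigrant workers 95.7.)

282.9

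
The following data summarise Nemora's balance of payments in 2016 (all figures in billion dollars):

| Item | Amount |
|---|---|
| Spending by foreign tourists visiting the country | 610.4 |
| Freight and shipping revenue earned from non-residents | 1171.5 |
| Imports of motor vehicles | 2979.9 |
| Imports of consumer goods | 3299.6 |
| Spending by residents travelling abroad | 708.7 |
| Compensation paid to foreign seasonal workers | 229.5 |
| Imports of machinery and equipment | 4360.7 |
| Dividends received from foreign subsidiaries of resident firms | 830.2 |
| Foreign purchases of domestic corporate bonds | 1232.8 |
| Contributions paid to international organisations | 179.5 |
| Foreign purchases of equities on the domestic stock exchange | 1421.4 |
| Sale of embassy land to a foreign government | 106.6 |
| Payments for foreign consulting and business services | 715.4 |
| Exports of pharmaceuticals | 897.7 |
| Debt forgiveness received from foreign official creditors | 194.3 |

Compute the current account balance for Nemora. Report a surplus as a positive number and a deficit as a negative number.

-8963.5

Goods: -4360.7 + 897.7 - 3299.6 - 2979.9 = -9742.5
Services: 1171.5 + 610.4 - 708.7 - 715.4 = 357.8
Primary income: -229.5 + 830.2 = 600.7
Secondary income: -179.5
Current account = (-9742.5) + 357.8 + 600.7 + (-179.5) = -8963.5
(Excluded from the current account — financial account: foreign purchases of domestic corporate bonds 1232.8, foreign purchases of equities on the domestic stock exchange 1421.4; capital account: sale of embassy land to a foreign government 106.6, debt forgiveness received from foreign official creditors 194.3.)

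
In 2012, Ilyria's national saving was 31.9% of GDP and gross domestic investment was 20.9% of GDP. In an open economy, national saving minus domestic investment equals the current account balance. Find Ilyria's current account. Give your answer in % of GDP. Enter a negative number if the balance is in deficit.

11.0

CA = S - I = 31.9 - 20.9 = 11.0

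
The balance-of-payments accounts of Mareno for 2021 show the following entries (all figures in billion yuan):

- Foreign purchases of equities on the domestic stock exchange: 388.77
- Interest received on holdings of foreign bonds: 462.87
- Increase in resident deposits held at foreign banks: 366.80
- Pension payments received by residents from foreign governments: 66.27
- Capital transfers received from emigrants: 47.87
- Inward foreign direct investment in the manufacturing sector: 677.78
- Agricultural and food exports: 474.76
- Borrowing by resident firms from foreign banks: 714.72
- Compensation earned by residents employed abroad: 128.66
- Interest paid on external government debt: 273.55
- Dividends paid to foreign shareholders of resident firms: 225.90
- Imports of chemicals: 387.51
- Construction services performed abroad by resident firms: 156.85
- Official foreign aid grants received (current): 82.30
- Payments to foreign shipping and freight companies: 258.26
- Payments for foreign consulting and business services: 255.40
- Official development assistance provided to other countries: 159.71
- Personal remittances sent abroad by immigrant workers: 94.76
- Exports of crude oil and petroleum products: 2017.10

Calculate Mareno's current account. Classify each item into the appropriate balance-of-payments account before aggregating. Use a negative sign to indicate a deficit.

1733.72

Goods: 474.76 - 387.51 + 2017.10 = 2104.35
Services: 156.85 - 258.26 - 255.40 = -356.81
Primary income: 128.66 - 273.55 + 462.87 - 225.90 = 92.08
Secondary income: 82.30 + 66.27 - 94.76 - 159.71 = -105.90
Current account = 2104.35 + (-356.81) + 92.08 + (-105.90) = 1733.72
(Excluded from the current account — financial account: foreign purchases of equities on the domestic stock exchange 388.77, increase in resident deposits held at foreign banks 366.80, inward foreign direct investment in the manufacturing sector 677.78, borrowing by resident firms from foreign banks 714.72; capital account: capital transfers received from emigrants 47.87.)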